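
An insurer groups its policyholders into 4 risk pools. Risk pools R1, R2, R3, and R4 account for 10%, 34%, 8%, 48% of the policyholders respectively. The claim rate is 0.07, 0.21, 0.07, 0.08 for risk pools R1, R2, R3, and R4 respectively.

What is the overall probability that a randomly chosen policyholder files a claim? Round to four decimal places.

P(C) = P(C|R1)·P(R1) + P(C|R2)·P(R2) + P(C|R3)·P(R3) + P(C|R4)·P(R4)
      = 0.07·0.1 + 0.21·0.34 + 0.07·0.08 + 0.08·0.48
      = 0.007 + 0.0714 + 0.0056 + 0.0384 = 0.1224

0.1224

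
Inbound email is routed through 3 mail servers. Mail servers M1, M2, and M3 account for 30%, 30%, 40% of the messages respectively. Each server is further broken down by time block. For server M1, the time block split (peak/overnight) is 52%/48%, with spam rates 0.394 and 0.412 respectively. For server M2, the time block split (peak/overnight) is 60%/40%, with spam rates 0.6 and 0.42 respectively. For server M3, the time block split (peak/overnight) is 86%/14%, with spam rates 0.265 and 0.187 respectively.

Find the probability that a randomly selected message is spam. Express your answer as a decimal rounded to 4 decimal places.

P(S|M1) = 0.52·0.394 + 0.48·0.412 = 0.20488 + 0.19776 = 0.40264
P(S|M2) = 0.6·0.6 + 0.4·0.42 = 0.36 + 0.168 = 0.528
P(S|M3) = 0.86·0.265 + 0.14·0.187 = 0.2279 + 0.02618 = 0.25408
Then overall,
P(S) = 0.3·0.40264 + 0.3·0.528 + 0.4·0.25408
      = 0.120792 + 0.1584 + 0.101632 = 0.380824

0.3808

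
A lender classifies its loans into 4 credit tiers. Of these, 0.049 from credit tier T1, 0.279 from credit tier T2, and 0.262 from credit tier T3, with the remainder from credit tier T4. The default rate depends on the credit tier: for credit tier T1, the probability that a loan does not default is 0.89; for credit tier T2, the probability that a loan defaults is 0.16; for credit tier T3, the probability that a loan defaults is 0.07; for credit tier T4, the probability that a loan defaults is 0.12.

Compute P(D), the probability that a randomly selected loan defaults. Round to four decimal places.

P(T4) = 1 − (0.049 + 0.279 + 0.262) = 0.41.
P(D|T1) = 1 − 0.89 = 0.11.
Using total probability over the partition,
P(D) = P(D|T1)·P(T1) + P(D|T2)·P(T2) + P(D|T3)·P(T3) + P(D|T4)·P(T4)
      = 0.11·0.049 + 0.16·0.279 + 0.07·0.262 + 0.12·0.41
      = 0.00539 + 0.04464 + 0.01834 + 0.0492 = 0.11757

P(D) ≈ 0.1176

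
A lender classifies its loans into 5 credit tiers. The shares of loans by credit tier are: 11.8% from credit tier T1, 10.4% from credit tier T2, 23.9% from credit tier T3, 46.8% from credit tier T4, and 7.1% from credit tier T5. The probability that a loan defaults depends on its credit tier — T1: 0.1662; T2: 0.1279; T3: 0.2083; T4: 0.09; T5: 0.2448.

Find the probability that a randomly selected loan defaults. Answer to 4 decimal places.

P(D) ≈ 0.1422

P(D) = P(D|T1)·P(T1) + P(D|T2)·P(T2) + P(D|T3)·P(T3) + P(D|T4)·P(T4) + P(D|T5)·P(T5)
      = 0.1662·0.118 + 0.1279·0.104 + 0.2083·0.239 + 0.09·0.468 + 0.2448·0.071
      = 0.0196116 + 0.0133016 + 0.0497837 + 0.04212 + 0.0173808 = 0.1421977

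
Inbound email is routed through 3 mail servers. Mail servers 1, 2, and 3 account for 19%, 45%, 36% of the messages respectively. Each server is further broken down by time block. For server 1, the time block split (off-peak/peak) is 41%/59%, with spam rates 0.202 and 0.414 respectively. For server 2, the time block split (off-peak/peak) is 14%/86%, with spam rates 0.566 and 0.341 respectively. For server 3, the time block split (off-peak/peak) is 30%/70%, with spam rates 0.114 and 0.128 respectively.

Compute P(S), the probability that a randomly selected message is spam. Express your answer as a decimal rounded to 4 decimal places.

0.2743

P(S|1) = 0.41·0.202 + 0.59·0.414 = 0.08282 + 0.24426 = 0.32708
P(S|2) = 0.14·0.566 + 0.86·0.341 = 0.07924 + 0.29326 = 0.3725
P(S|3) = 0.3·0.114 + 0.7·0.128 = 0.0342 + 0.0896 = 0.1238
By total probability over the outer partition,
P(S) = 0.19·0.32708 + 0.45·0.3725 + 0.36·0.1238
      = 0.0621452 + 0.167625 + 0.044568 = 0.2743382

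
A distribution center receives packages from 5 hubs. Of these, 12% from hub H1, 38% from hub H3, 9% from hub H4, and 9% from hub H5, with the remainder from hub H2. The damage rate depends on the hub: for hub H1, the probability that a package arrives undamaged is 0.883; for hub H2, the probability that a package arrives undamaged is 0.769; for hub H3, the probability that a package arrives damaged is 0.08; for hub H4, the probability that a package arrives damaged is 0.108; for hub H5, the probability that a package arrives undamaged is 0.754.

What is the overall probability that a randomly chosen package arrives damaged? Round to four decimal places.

0.1502

P(H2) = 1 − (0.12 + 0.38 + 0.09 + 0.09) = 0.32.
P(D|H1) = 1 − 0.883 = 0.117.
P(D|H2) = 1 − 0.769 = 0.231.
P(D|H5) = 1 − 0.754 = 0.246.
Summing over the partition,
P(D) = P(D|H1)·P(H1) + P(D|H2)·P(H2) + P(D|H3)·P(H3) + P(D|H4)·P(H4) + P(D|H5)·P(H5)
      = 0.117·0.12 + 0.231·0.32 + 0.08·0.38 + 0.108·0.09 + 0.246·0.09
      = 0.01404 + 0.07392 + 0.0304 + 0.00972 + 0.02214 = 0.15022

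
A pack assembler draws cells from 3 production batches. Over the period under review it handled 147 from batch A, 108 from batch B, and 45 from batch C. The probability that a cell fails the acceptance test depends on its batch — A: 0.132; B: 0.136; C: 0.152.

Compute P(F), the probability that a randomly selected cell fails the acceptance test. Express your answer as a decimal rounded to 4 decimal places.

Total: 147 + 108 + 45 = 300.
P(A) = 147/300 = 0.49. P(B) = 108/300 = 0.36. P(C) = 45/300 = 0.15.
P(F) = P(F|A)·P(A) + P(F|B)·P(B) + P(F|C)·P(C)
      = 0.132·0.49 + 0.136·0.36 + 0.152·0.15
      = 0.06468 + 0.04896 + 0.0228 = 0.13644

P(F) ≈ 0.1364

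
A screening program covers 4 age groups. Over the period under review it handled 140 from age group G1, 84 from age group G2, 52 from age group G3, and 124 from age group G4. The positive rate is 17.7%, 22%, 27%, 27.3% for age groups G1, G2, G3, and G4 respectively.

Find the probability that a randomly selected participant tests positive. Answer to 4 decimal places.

Total: 140 + 84 + 52 + 124 = 400.
P(G1) = 140/400 = 0.35. P(G2) = 84/400 = 0.21. P(G3) = 52/400 = 0.13. P(G4) = 124/400 = 0.31.
Using total probability over the partition,
P(T) = P(T|G1)·P(G1) + P(T|G2)·P(G2) + P(T|G3)·P(G3) + P(T|G4)·P(G4)
      = 0.177·0.35 + 0.22·0.21 + 0.27·0.13 + 0.273·0.31
      = 0.06195 + 0.0462 + 0.0351 + 0.08463 = 0.22788

P(T) ≈ 0.2279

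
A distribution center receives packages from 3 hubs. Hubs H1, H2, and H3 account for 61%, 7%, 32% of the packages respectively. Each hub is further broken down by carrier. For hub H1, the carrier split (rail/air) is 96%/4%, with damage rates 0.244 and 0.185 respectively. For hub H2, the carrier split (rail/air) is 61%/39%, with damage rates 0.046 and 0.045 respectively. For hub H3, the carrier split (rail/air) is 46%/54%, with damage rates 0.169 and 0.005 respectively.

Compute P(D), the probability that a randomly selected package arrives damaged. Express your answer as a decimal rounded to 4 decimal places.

P(D|H1) = 0.96·0.244 + 0.04·0.185 = 0.23424 + 0.0074 = 0.24164
P(D|H2) = 0.61·0.046 + 0.39·0.045 = 0.02806 + 0.01755 = 0.04561
P(D|H3) = 0.46·0.169 + 0.54·0.005 = 0.07774 + 0.0027 = 0.08044
Then overall,
P(D) = 0.61·0.24164 + 0.07·0.04561 + 0.32·0.08044
      = 0.1474004 + 0.0031927 + 0.0257408 = 0.1763339

0.1763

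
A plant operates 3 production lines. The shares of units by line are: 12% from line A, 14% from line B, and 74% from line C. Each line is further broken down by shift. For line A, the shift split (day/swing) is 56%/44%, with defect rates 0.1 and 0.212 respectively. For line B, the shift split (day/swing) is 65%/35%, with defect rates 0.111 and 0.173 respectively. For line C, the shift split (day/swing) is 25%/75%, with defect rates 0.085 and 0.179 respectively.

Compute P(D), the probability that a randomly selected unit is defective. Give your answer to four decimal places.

P(D|A) = 0.56·0.1 + 0.44·0.212 = 0.056 + 0.09328 = 0.14928
P(D|B) = 0.65·0.111 + 0.35·0.173 = 0.07215 + 0.06055 = 0.1327
P(D|C) = 0.25·0.085 + 0.75·0.179 = 0.02125 + 0.13425 = 0.1555
Then overall,
P(D) = 0.12·0.14928 + 0.14·0.1327 + 0.74·0.1555
      = 0.0179136 + 0.018578 + 0.11507 = 0.1515616

P(D) ≈ 0.1516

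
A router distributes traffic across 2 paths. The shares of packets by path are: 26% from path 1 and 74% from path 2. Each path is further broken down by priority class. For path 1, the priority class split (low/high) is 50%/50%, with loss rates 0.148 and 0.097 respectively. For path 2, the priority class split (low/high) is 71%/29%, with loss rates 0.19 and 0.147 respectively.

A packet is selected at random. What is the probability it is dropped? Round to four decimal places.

0.1632

P(L|1) = 0.5·0.148 + 0.5·0.097 = 0.074 + 0.0485 = 0.1225
P(L|2) = 0.71·0.19 + 0.29·0.147 = 0.1349 + 0.04263 = 0.17753
By total probability over the outer partition,
P(L) = 0.26·0.1225 + 0.74·0.17753
      = 0.03185 + 0.1313722 = 0.1632222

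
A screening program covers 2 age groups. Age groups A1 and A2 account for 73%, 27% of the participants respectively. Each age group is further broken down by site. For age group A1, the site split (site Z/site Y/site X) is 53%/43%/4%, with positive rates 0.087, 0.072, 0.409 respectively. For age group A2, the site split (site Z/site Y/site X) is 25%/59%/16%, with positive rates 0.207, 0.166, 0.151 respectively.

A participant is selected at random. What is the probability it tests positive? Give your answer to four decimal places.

P(T) ≈ 0.1151

P(T|A1) = 0.53·0.087 + 0.43·0.072 + 0.04·0.409 = 0.04611 + 0.03096 + 0.01636 = 0.09343
P(T|A2) = 0.25·0.207 + 0.59·0.166 + 0.16·0.151 = 0.05175 + 0.09794 + 0.02416 = 0.17385
Then overall,
P(T) = 0.73·0.09343 + 0.27·0.17385
      = 0.0682039 + 0.0469395 = 0.1151434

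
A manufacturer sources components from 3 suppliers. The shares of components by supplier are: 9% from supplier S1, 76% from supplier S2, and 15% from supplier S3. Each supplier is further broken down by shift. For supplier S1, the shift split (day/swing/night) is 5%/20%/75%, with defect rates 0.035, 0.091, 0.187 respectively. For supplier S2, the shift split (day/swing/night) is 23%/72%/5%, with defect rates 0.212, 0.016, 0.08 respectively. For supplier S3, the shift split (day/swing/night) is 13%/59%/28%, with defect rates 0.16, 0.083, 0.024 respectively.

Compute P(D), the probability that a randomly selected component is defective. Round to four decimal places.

0.0747

P(D|S1) = 0.05·0.035 + 0.2·0.091 + 0.75·0.187 = 0.00175 + 0.0182 + 0.14025 = 0.1602
P(D|S2) = 0.23·0.212 + 0.72·0.016 + 0.05·0.08 = 0.04876 + 0.01152 + 0.004 = 0.06428
P(D|S3) = 0.13·0.16 + 0.59·0.083 + 0.28·0.024 = 0.0208 + 0.04897 + 0.00672 = 0.07649
Then overall,
P(D) = 0.09·0.1602 + 0.76·0.06428 + 0.15·0.07649
      = 0.014418 + 0.0488528 + 0.0114735 = 0.0747443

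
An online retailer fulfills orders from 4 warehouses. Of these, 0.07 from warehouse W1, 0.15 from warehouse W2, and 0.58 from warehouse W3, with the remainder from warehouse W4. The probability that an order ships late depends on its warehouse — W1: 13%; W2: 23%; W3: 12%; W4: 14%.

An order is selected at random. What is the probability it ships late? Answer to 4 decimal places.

P(W4) = 1 − (0.07 + 0.15 + 0.58) = 0.2.
Summing over the partition,
P(L) = P(L|W1)·P(W1) + P(L|W2)·P(W2) + P(L|W3)·P(W3) + P(L|W4)·P(W4)
      = 0.13·0.07 + 0.23·0.15 + 0.12·0.58 + 0.14·0.2
      = 0.0091 + 0.0345 + 0.0696 + 0.028 = 0.1412

0.1412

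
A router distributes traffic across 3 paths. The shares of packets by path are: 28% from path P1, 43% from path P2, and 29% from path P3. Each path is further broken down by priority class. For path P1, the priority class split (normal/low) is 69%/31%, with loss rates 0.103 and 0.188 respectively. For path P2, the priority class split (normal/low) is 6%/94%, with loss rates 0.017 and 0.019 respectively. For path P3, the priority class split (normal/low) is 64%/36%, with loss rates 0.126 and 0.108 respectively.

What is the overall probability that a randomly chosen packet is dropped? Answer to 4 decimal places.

P(L) ≈ 0.0790

P(L|P1) = 0.69·0.103 + 0.31·0.188 = 0.07107 + 0.05828 = 0.12935
P(L|P2) = 0.06·0.017 + 0.94·0.019 = 0.00102 + 0.01786 = 0.01888
P(L|P3) = 0.64·0.126 + 0.36·0.108 = 0.08064 + 0.03888 = 0.11952
Then overall,
P(L) = 0.28·0.12935 + 0.43·0.01888 + 0.29·0.11952
      = 0.036218 + 0.0081184 + 0.0346608 = 0.0789972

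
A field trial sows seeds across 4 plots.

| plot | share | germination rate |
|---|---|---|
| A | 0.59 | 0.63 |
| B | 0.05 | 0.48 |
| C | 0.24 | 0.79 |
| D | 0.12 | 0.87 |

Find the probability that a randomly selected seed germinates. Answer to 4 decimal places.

P(G) ≈ 0.6897

By the law of total probability,
P(G) = P(G|A)·P(A) + P(G|B)·P(B) + P(G|C)·P(C) + P(G|D)·P(D)
      = 0.63·0.59 + 0.48·0.05 + 0.79·0.24 + 0.87·0.12
      = 0.3717 + 0.024 + 0.1896 + 0.1044 = 0.6897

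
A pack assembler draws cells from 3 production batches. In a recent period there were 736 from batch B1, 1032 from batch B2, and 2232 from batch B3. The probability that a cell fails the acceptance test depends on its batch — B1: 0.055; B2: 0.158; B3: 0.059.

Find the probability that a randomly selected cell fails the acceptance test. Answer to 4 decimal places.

Total: 736 + 1032 + 2232 = 4000.
P(B1) = 736/4000 = 0.184. P(B2) = 1032/4000 = 0.258. P(B3) = 2232/4000 = 0.558.
Summing over the partition,
P(F) = P(F|B1)·P(B1) + P(F|B2)·P(B2) + P(F|B3)·P(B3)
      = 0.055·0.184 + 0.158·0.258 + 0.059·0.558
      = 0.01012 + 0.040764 + 0.032922 = 0.083806

0.0838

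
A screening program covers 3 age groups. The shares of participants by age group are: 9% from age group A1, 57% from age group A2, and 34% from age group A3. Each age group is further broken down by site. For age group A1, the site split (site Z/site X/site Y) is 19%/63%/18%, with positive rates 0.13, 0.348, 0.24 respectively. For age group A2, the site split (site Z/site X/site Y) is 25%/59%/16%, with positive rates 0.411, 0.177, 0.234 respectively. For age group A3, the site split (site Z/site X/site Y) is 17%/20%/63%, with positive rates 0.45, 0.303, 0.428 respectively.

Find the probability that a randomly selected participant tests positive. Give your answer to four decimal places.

P(T) ≈ 0.3036

P(T|A1) = 0.19·0.13 + 0.63·0.348 + 0.18·0.24 = 0.0247 + 0.21924 + 0.0432 = 0.28714
P(T|A2) = 0.25·0.411 + 0.59·0.177 + 0.16·0.234 = 0.10275 + 0.10443 + 0.03744 = 0.24462
P(T|A3) = 0.17·0.45 + 0.2·0.303 + 0.63·0.428 = 0.0765 + 0.0606 + 0.26964 = 0.40674
Then overall,
P(T) = 0.09·0.28714 + 0.57·0.24462 + 0.34·0.40674
      = 0.0258426 + 0.1394334 + 0.1382916 = 0.3035676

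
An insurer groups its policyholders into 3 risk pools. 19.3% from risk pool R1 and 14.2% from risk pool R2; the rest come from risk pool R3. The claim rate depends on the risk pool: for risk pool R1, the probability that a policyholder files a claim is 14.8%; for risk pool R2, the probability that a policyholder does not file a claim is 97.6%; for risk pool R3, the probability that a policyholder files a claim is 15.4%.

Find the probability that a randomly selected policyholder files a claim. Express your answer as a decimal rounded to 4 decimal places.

P(C) ≈ 0.1344

P(R3) = 1 − (0.193 + 0.142) = 0.665.
P(C|R2) = 1 − 0.976 = 0.024.
Summing over the partition,
P(C) = P(C|R1)·P(R1) + P(C|R2)·P(R2) + P(C|R3)·P(R3)
      = 0.148·0.193 + 0.024·0.142 + 0.154·0.665
      = 0.028564 + 0.003408 + 0.10241 = 0.134382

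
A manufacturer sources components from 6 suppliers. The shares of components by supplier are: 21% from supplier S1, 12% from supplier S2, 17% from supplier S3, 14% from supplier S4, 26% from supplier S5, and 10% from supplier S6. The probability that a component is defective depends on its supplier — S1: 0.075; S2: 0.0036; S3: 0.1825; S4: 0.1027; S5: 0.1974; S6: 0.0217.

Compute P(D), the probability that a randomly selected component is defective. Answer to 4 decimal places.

Summing over the partition,
P(D) = P(D|S1)·P(S1) + P(D|S2)·P(S2) + P(D|S3)·P(S3) + P(D|S4)·P(S4) + P(D|S5)·P(S5) + P(D|S6)·P(S6)
      = 0.075·0.21 + 0.0036·0.12 + 0.1825·0.17 + 0.1027·0.14 + 0.1974·0.26 + 0.0217·0.1
      = 0.01575 + 0.000432 + 0.031025 + 0.014378 + 0.051324 + 0.00217 = 0.115079

0.1151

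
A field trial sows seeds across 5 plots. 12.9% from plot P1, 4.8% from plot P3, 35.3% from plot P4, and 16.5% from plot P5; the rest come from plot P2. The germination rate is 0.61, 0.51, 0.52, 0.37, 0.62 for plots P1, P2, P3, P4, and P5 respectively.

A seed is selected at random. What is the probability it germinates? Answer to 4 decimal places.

0.4921

P(P2) = 1 − (0.129 + 0.048 + 0.353 + 0.165) = 0.305.
P(G) = P(G|P1)·P(P1) + P(G|P2)·P(P2) + P(G|P3)·P(P3) + P(G|P4)·P(P4) + P(G|P5)·P(P5)
      = 0.61·0.129 + 0.51·0.305 + 0.52·0.048 + 0.37·0.353 + 0.62·0.165
      = 0.07869 + 0.15555 + 0.02496 + 0.13061 + 0.1023 = 0.49211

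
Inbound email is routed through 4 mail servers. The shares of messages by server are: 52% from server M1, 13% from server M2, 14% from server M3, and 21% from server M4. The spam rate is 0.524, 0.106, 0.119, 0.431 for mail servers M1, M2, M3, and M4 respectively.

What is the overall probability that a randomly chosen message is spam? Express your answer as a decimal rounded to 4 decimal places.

Summing over the partition,
P(S) = P(S|M1)·P(M1) + P(S|M2)·P(M2) + P(S|M3)·P(M3) + P(S|M4)·P(M4)
      = 0.524·0.52 + 0.106·0.13 + 0.119·0.14 + 0.431·0.21
      = 0.27248 + 0.01378 + 0.01666 + 0.09051 = 0.39343

P(S) ≈ 0.3934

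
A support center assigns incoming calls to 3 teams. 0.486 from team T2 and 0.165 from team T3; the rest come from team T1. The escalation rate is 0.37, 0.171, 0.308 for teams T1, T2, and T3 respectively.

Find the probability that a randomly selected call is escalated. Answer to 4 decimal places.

P(T1) = 1 − (0.486 + 0.165) = 0.349.
By the law of total probability,
P(E) = P(E|T1)·P(T1) + P(E|T2)·P(T2) + P(E|T3)·P(T3)
      = 0.37·0.349 + 0.171·0.486 + 0.308·0.165
      = 0.12913 + 0.083106 + 0.05082 = 0.263056

0.2631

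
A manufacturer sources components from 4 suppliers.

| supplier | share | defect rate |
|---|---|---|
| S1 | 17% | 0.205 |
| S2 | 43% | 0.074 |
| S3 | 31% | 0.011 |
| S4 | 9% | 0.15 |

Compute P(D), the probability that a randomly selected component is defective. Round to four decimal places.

P(D) = P(D|S1)·P(S1) + P(D|S2)·P(S2) + P(D|S3)·P(S3) + P(D|S4)·P(S4)
      = 0.205·0.17 + 0.074·0.43 + 0.011·0.31 + 0.15·0.09
      = 0.03485 + 0.03182 + 0.00341 + 0.0135 = 0.08358

P(D) ≈ 0.0836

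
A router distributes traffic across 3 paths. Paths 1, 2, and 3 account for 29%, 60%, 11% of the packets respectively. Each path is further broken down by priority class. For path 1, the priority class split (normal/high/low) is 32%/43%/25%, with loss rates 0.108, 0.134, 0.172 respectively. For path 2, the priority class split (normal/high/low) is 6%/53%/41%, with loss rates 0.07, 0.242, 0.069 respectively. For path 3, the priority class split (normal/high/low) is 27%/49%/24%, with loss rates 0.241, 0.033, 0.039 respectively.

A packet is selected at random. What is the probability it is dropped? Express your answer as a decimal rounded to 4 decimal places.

P(L) ≈ 0.1456

P(L|1) = 0.32·0.108 + 0.43·0.134 + 0.25·0.172 = 0.03456 + 0.05762 + 0.043 = 0.13518
P(L|2) = 0.06·0.07 + 0.53·0.242 + 0.41·0.069 = 0.0042 + 0.12826 + 0.02829 = 0.16075
P(L|3) = 0.27·0.241 + 0.49·0.033 + 0.24·0.039 = 0.06507 + 0.01617 + 0.00936 = 0.0906
Then overall,
P(L) = 0.29·0.13518 + 0.6·0.16075 + 0.11·0.0906
      = 0.0392022 + 0.09645 + 0.009966 = 0.1456182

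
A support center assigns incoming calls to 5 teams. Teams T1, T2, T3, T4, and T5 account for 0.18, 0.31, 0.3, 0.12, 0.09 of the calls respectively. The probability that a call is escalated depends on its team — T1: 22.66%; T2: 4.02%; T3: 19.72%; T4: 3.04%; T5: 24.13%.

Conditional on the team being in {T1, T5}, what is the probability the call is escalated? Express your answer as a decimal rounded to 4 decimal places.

0.2315

Let S = {T1, T5}.
P(S) = 0.18 + 0.09 = 0.27.
P(E ∩ S) = 0.2266·0.18 + 0.2413·0.09 = 0.040788 + 0.021717 = 0.062505.
P(E | S) = 0.062505 / 0.27 = 0.231500…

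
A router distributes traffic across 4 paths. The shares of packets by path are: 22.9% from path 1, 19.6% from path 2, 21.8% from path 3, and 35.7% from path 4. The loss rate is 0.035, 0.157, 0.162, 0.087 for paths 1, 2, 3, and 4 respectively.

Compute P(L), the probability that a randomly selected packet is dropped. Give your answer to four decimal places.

0.1052

By the law of total probability,
P(L) = P(L|1)·P(1) + P(L|2)·P(2) + P(L|3)·P(3) + P(L|4)·P(4)
      = 0.035·0.229 + 0.157·0.196 + 0.162·0.218 + 0.087·0.357
      = 0.008015 + 0.030772 + 0.035316 + 0.031059 = 0.105162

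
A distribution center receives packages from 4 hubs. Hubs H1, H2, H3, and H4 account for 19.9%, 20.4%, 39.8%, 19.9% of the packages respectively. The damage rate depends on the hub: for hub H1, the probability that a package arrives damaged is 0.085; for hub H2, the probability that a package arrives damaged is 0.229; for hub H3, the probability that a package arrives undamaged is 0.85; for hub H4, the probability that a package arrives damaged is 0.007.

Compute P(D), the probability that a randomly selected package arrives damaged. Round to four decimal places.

0.1247

P(D|H3) = 1 − 0.85 = 0.15.
Summing over the partition,
P(D) = P(D|H1)·P(H1) + P(D|H2)·P(H2) + P(D|H3)·P(H3) + P(D|H4)·P(H4)
      = 0.085·0.199 + 0.229·0.204 + 0.15·0.398 + 0.007·0.199
      = 0.016915 + 0.046716 + 0.0597 + 0.001393 = 0.124724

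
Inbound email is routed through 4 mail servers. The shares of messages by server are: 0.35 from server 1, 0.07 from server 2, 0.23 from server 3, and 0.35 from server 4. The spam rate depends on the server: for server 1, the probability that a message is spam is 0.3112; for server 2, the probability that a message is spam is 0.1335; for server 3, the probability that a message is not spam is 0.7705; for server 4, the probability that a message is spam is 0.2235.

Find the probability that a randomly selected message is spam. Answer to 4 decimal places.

P(S|3) = 1 − 0.7705 = 0.2295.
P(S) = P(S|1)·P(1) + P(S|2)·P(2) + P(S|3)·P(3) + P(S|4)·P(4)
      = 0.3112·0.35 + 0.1335·0.07 + 0.2295·0.23 + 0.2235·0.35
      = 0.10892 + 0.009345 + 0.052785 + 0.078225 = 0.249275

0.2493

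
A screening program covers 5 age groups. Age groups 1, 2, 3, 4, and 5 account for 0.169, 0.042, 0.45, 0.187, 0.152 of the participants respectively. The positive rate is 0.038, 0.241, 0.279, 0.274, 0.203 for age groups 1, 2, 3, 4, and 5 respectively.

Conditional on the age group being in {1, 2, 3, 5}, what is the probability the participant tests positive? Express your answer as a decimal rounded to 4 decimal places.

P(T|S) ≈ 0.2127

Let S = {1, 2, 3, 5}.
P(S) = 0.169 + 0.042 + 0.45 + 0.152 = 0.813.
P(T ∩ S) = 0.038·0.169 + 0.241·0.042 + 0.279·0.45 + 0.203·0.152 = 0.006422 + 0.010122 + 0.12555 + 0.030856 = 0.17295.
P(T | S) = 0.17295 / 0.813 = 0.212731…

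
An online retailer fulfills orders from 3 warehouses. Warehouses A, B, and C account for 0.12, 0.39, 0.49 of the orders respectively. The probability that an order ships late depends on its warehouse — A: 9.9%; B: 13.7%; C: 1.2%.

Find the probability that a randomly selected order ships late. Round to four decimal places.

0.0712

By the law of total probability,
P(L) = P(L|A)·P(A) + P(L|B)·P(B) + P(L|C)·P(C)
      = 0.099·0.12 + 0.137·0.39 + 0.012·0.49
      = 0.01188 + 0.05343 + 0.00588 = 0.07119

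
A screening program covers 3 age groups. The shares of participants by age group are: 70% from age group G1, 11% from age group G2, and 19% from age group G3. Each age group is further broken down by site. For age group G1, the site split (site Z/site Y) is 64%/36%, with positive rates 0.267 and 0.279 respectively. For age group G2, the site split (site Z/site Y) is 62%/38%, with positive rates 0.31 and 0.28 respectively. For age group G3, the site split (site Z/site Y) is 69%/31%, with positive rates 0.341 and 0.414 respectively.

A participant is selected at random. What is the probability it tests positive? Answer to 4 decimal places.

P(T|G1) = 0.64·0.267 + 0.36·0.279 = 0.17088 + 0.10044 = 0.27132
P(T|G2) = 0.62·0.31 + 0.38·0.28 = 0.1922 + 0.1064 = 0.2986
P(T|G3) = 0.69·0.341 + 0.31·0.414 = 0.23529 + 0.12834 = 0.36363
Then overall,
P(T) = 0.7·0.27132 + 0.11·0.2986 + 0.19·0.36363
      = 0.189924 + 0.032846 + 0.0690897 = 0.2918597

0.2919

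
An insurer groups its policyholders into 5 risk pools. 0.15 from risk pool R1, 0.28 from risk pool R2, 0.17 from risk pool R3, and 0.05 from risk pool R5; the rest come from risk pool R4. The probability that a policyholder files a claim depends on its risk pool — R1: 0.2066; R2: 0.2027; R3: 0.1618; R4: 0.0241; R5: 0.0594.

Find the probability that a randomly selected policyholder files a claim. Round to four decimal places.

P(R4) = 1 − (0.15 + 0.28 + 0.17 + 0.05) = 0.35.
Using total probability over the partition,
P(C) = P(C|R1)·P(R1) + P(C|R2)·P(R2) + P(C|R3)·P(R3) + P(C|R4)·P(R4) + P(C|R5)·P(R5)
      = 0.2066·0.15 + 0.2027·0.28 + 0.1618·0.17 + 0.0241·0.35 + 0.0594·0.05
      = 0.03099 + 0.056756 + 0.027506 + 0.008435 + 0.00297 = 0.126657

P(C) ≈ 0.1267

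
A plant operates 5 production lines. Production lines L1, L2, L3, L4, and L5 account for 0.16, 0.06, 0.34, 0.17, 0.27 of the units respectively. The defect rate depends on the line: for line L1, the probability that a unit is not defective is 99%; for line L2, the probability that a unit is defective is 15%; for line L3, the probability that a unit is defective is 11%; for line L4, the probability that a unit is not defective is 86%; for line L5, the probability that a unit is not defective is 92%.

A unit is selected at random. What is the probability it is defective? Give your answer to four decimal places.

0.0934

P(D|L1) = 1 − 0.99 = 0.01.
P(D|L4) = 1 − 0.86 = 0.14.
P(D|L5) = 1 − 0.92 = 0.08.
Summing over the partition,
P(D) = P(D|L1)·P(L1) + P(D|L2)·P(L2) + P(D|L3)·P(L3) + P(D|L4)·P(L4) + P(D|L5)·P(L5)
      = 0.01·0.16 + 0.15·0.06 + 0.11·0.34 + 0.14·0.17 + 0.08·0.27
      = 0.0016 + 0.009 + 0.0374 + 0.0238 + 0.0216 = 0.0934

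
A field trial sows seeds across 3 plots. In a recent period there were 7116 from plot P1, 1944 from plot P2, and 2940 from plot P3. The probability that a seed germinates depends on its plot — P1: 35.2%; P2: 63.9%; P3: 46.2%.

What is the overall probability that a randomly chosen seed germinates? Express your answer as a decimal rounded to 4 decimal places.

P(G) ≈ 0.4254

Total: 7116 + 1944 + 2940 = 12000.
P(P1) = 7116/12000 = 0.593. P(P2) = 1944/12000 = 0.162. P(P3) = 2940/12000 = 0.245.
Using total probability over the partition,
P(G) = P(G|P1)·P(P1) + P(G|P2)·P(P2) + P(G|P3)·P(P3)
      = 0.352·0.593 + 0.639·0.162 + 0.462·0.245
      = 0.208736 + 0.103518 + 0.11319 = 0.425444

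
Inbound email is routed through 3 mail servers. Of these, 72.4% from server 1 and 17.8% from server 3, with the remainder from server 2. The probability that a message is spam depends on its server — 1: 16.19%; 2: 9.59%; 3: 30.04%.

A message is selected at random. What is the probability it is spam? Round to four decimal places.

P(2) = 1 − (0.724 + 0.178) = 0.098.
Using total probability over the partition,
P(S) = P(S|1)·P(1) + P(S|2)·P(2) + P(S|3)·P(3)
      = 0.1619·0.724 + 0.0959·0.098 + 0.3004·0.178
      = 0.1172156 + 0.0093982 + 0.0534712 = 0.180085

0.1801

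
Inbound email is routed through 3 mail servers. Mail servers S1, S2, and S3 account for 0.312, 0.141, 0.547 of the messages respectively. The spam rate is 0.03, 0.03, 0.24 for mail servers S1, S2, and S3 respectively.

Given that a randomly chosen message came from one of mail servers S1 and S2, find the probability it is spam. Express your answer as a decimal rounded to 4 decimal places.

Let J = {S1, S2}.
P(J) = 0.312 + 0.141 = 0.453.
P(S ∩ J) = 0.03·0.312 + 0.03·0.141 = 0.00936 + 0.00423 = 0.01359.
P(S | J) = 0.01359 / 0.453 = 0.030000…

P(S|J) ≈ 0.0300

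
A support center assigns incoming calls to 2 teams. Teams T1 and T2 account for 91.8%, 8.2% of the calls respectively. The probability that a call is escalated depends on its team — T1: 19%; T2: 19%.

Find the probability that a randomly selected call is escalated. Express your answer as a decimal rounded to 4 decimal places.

By the law of total probability,
P(E) = P(E|T1)·P(T1) + P(E|T2)·P(T2)
      = 0.19·0.918 + 0.19·0.082
      = 0.17442 + 0.01558 = 0.19

0.1900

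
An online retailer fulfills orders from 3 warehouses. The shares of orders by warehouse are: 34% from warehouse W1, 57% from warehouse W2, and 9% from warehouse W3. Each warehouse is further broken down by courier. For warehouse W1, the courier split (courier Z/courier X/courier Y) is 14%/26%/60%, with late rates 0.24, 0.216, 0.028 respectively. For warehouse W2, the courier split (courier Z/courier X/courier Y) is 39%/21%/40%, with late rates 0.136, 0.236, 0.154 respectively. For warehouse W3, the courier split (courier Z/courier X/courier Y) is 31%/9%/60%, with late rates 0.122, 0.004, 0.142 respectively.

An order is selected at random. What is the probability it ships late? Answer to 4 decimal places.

P(L|W1) = 0.14·0.24 + 0.26·0.216 + 0.6·0.028 = 0.0336 + 0.05616 + 0.0168 = 0.10656
P(L|W2) = 0.39·0.136 + 0.21·0.236 + 0.4·0.154 = 0.05304 + 0.04956 + 0.0616 = 0.1642
P(L|W3) = 0.31·0.122 + 0.09·0.004 + 0.6·0.142 = 0.03782 + 0.00036 + 0.0852 = 0.12338
Then overall,
P(L) = 0.34·0.10656 + 0.57·0.1642 + 0.09·0.12338
      = 0.0362304 + 0.093594 + 0.0111042 = 0.1409286

P(L) ≈ 0.1409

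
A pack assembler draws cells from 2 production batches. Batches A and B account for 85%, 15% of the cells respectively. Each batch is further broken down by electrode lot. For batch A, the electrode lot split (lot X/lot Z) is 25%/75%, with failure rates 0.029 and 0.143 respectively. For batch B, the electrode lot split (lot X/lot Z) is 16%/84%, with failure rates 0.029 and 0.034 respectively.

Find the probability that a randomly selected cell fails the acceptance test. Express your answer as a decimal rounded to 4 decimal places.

P(F|A) = 0.25·0.029 + 0.75·0.143 = 0.00725 + 0.10725 = 0.1145
P(F|B) = 0.16·0.029 + 0.84·0.034 = 0.00464 + 0.02856 = 0.0332
By total probability over the outer partition,
P(F) = 0.85·0.1145 + 0.15·0.0332
      = 0.097325 + 0.00498 = 0.102305

P(F) ≈ 0.1023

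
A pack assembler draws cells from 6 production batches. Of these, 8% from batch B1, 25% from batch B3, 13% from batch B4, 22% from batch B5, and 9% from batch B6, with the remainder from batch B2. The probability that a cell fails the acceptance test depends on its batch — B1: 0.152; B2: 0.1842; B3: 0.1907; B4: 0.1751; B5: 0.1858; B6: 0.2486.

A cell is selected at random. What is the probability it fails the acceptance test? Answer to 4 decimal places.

0.1882

P(B2) = 1 − (0.08 + 0.25 + 0.13 + 0.22 + 0.09) = 0.23.
P(F) = P(F|B1)·P(B1) + P(F|B2)·P(B2) + P(F|B3)·P(B3) + P(F|B4)·P(B4) + P(F|B5)·P(B5) + P(F|B6)·P(B6)
      = 0.152·0.08 + 0.1842·0.23 + 0.1907·0.25 + 0.1751·0.13 + 0.1858·0.22 + 0.2486·0.09
      = 0.01216 + 0.042366 + 0.047675 + 0.022763 + 0.040876 + 0.022374 = 0.188214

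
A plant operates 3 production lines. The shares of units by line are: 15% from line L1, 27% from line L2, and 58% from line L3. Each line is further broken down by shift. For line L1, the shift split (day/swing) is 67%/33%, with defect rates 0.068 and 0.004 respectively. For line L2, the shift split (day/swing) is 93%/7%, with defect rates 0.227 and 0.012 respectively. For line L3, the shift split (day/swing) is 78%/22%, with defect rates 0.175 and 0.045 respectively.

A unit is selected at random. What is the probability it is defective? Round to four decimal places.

P(D|L1) = 0.67·0.068 + 0.33·0.004 = 0.04556 + 0.00132 = 0.04688
P(D|L2) = 0.93·0.227 + 0.07·0.012 = 0.21111 + 0.00084 = 0.21195
P(D|L3) = 0.78·0.175 + 0.22·0.045 = 0.1365 + 0.0099 = 0.1464
By total probability over the outer partition,
P(D) = 0.15·0.04688 + 0.27·0.21195 + 0.58·0.1464
      = 0.007032 + 0.0572265 + 0.084912 = 0.1491705

P(D) ≈ 0.1492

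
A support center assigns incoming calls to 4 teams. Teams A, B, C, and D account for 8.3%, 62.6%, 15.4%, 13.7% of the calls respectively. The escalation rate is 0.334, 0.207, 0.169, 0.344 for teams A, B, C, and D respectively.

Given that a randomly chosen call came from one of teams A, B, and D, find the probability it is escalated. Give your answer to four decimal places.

Let S = {A, B, D}.
P(S) = 0.083 + 0.626 + 0.137 = 0.846.
P(E ∩ S) = 0.334·0.083 + 0.207·0.626 + 0.344·0.137 = 0.027722 + 0.129582 + 0.047128 = 0.204432.
P(E | S) = 0.204432 / 0.846 = 0.241645…

P(E|S) ≈ 0.2416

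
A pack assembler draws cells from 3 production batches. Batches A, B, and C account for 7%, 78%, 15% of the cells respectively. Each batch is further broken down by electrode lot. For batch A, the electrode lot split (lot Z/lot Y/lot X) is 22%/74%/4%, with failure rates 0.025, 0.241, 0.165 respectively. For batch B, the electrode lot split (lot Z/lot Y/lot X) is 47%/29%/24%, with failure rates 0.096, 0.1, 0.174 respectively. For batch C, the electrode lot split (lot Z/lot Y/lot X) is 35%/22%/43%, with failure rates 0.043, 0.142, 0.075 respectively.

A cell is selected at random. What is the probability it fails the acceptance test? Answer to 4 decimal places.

P(F|A) = 0.22·0.025 + 0.74·0.241 + 0.04·0.165 = 0.0055 + 0.17834 + 0.0066 = 0.19044
P(F|B) = 0.47·0.096 + 0.29·0.1 + 0.24·0.174 = 0.04512 + 0.029 + 0.04176 = 0.11588
P(F|C) = 0.35·0.043 + 0.22·0.142 + 0.43·0.075 = 0.01505 + 0.03124 + 0.03225 = 0.07854
Then overall,
P(F) = 0.07·0.19044 + 0.78·0.11588 + 0.15·0.07854
      = 0.0133308 + 0.0903864 + 0.011781 = 0.1154982

0.1155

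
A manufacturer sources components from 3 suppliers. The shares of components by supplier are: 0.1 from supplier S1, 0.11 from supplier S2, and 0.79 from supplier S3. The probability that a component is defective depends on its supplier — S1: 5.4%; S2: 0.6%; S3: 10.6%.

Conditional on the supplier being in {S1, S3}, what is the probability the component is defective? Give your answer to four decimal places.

P(D|S) ≈ 0.1002

Let S = {S1, S3}.
P(S) = 0.1 + 0.79 = 0.89.
P(D ∩ S) = 0.054·0.1 + 0.106·0.79 = 0.0054 + 0.08374 = 0.08914.
P(D | S) = 0.08914 / 0.89 = 0.100157…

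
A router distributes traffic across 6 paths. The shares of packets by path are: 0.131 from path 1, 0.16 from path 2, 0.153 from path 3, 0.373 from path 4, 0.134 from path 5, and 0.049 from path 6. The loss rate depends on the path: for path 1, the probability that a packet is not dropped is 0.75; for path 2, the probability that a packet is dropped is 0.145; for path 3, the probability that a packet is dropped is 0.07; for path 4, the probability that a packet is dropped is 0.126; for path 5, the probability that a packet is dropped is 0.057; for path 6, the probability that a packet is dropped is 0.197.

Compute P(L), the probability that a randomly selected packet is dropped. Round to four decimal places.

P(L|1) = 1 − 0.75 = 0.25.
By the law of total probability,
P(L) = P(L|1)·P(1) + P(L|2)·P(2) + P(L|3)·P(3) + P(L|4)·P(4) + P(L|5)·P(5) + P(L|6)·P(6)
      = 0.25·0.131 + 0.145·0.16 + 0.07·0.153 + 0.126·0.373 + 0.057·0.134 + 0.197·0.049
      = 0.03275 + 0.0232 + 0.01071 + 0.046998 + 0.007638 + 0.009653 = 0.130949

P(L) ≈ 0.1309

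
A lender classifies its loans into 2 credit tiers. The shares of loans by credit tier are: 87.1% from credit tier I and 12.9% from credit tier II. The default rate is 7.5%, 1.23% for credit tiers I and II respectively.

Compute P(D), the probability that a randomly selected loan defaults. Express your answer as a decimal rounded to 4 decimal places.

P(D) = P(D|I)·P(I) + P(D|II)·P(II)
      = 0.075·0.871 + 0.0123·0.129
      = 0.065325 + 0.0015867 = 0.0669117

0.0669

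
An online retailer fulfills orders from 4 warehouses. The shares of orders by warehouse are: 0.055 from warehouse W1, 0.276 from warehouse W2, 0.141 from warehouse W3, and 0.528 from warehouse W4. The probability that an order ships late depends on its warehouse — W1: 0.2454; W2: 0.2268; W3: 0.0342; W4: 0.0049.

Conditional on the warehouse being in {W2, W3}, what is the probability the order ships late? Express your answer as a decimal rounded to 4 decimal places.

Let S = {W2, W3}.
P(S) = 0.276 + 0.141 = 0.417.
P(L ∩ S) = 0.2268·0.276 + 0.0342·0.141 = 0.0625968 + 0.0048222 = 0.067419.
P(L | S) = 0.067419 / 0.417 = 0.161676…

P(L|S) ≈ 0.1617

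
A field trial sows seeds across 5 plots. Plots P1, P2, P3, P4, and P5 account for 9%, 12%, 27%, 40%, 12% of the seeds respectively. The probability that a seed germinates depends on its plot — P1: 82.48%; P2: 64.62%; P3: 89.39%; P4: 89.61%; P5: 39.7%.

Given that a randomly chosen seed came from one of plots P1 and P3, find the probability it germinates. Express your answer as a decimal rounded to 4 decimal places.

Let S = {P1, P3}.
P(S) = 0.09 + 0.27 = 0.36.
P(G ∩ S) = 0.8248·0.09 + 0.8939·0.27 = 0.074232 + 0.241353 = 0.315585.
P(G | S) = 0.315585 / 0.36 = 0.876625…

P(G|S) ≈ 0.8766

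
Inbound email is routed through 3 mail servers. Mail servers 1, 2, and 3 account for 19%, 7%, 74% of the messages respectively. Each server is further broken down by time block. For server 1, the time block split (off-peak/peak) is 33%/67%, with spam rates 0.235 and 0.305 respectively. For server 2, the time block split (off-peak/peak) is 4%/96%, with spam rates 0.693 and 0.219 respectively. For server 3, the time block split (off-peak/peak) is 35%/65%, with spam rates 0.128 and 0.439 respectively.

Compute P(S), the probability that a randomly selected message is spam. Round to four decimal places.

P(S) ≈ 0.3145

P(S|1) = 0.33·0.235 + 0.67·0.305 = 0.07755 + 0.20435 = 0.2819
P(S|2) = 0.04·0.693 + 0.96·0.219 = 0.02772 + 0.21024 = 0.23796
P(S|3) = 0.35·0.128 + 0.65·0.439 = 0.0448 + 0.28535 = 0.33015
Then overall,
P(S) = 0.19·0.2819 + 0.07·0.23796 + 0.74·0.33015
      = 0.053561 + 0.0166572 + 0.244311 = 0.3145292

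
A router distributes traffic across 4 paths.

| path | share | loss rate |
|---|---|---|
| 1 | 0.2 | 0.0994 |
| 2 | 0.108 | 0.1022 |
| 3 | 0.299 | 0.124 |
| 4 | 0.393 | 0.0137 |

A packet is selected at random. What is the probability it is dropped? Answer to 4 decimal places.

Summing over the partition,
P(L) = P(L|1)·P(1) + P(L|2)·P(2) + P(L|3)·P(3) + P(L|4)·P(4)
      = 0.0994·0.2 + 0.1022·0.108 + 0.124·0.299 + 0.0137·0.393
      = 0.01988 + 0.0110376 + 0.037076 + 0.0053841 = 0.0733777

P(L) ≈ 0.0734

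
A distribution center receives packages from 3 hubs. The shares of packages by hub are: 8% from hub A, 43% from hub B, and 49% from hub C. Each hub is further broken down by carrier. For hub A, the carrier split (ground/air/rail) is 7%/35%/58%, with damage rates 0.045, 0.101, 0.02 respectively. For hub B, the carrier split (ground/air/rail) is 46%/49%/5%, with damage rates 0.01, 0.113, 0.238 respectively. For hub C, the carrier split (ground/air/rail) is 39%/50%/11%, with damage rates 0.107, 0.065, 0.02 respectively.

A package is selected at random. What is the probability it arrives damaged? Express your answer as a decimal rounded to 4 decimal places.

P(D|A) = 0.07·0.045 + 0.35·0.101 + 0.58·0.02 = 0.00315 + 0.03535 + 0.0116 = 0.0501
P(D|B) = 0.46·0.01 + 0.49·0.113 + 0.05·0.238 = 0.0046 + 0.05537 + 0.0119 = 0.07187
P(D|C) = 0.39·0.107 + 0.5·0.065 + 0.11·0.02 = 0.04173 + 0.0325 + 0.0022 = 0.07643
Then overall,
P(D) = 0.08·0.0501 + 0.43·0.07187 + 0.49·0.07643
      = 0.004008 + 0.0309041 + 0.0374507 = 0.0723628

P(D) ≈ 0.0724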